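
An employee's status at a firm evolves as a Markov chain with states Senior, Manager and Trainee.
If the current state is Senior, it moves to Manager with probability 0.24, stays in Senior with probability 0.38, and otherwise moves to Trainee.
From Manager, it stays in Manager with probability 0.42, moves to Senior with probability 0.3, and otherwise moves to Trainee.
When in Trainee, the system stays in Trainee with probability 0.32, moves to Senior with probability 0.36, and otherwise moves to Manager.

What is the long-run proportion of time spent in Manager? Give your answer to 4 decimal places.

Let the stationary distribution be π with π = πP and π_1 + π_2 + π_3 = 1.
π_1 = 0.38·π_1 + 0.3·π_2 + 0.36·π_3
π_2 = 0.24·π_1 + 0.42·π_2 + 0.32·π_3
Solving with the normalization constraint gives π = (0.3475, 0.3247, 0.3279).
So the stationary probability of Manager is 0.3247.

0.3247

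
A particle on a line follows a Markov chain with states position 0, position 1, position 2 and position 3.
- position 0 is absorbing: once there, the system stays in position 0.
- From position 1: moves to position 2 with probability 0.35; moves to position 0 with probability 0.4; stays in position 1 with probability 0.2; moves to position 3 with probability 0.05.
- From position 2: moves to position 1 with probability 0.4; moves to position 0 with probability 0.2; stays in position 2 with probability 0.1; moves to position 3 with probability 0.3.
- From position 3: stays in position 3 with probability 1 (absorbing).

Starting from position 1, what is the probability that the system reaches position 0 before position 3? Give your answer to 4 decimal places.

0.7414

Let h(s) be the probability of absorption at position 0 starting from transient state s. Then h(position 0) = 1 and h(position 3) = 0. By first-step analysis:
h(position 1) = 0.4·1 + 0.2·h(position 1) + 0.35·h(position 2) + 0.05·0
h(position 2) = 0.2·1 + 0.4·h(position 1) + 0.1·h(position 2) + 0.3·0
Solving: h(position 1) = 0.7414, h(position 2) = 0.5517.
Starting from position 1, the probability is 0.7414.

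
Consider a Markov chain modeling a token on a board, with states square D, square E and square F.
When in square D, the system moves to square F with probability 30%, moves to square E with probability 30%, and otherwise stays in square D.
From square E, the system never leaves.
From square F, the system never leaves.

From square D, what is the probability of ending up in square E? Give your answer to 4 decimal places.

Let h(s) be the probability of absorption at square E starting from transient state s. Then h(square E) = 1 and h(square F) = 0. By first-step analysis:
h(square D) = 0.4·h(square D) + 0.3·1 + 0.3·0
Solving: h(square D) = 0.5000.
Starting from square D, the probability is 0.5000.

0.5000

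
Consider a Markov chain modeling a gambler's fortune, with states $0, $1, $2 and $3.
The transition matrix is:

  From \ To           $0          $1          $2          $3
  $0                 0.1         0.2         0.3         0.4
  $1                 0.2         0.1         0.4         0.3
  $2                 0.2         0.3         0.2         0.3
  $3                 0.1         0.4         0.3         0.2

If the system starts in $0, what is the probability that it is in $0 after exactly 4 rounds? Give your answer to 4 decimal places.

0.1554

Propagate the distribution vector 4 rounds from $0.
After 0 rounds: (1.0000, 0.0000, 0.0000, 0.0000)
After 1 round: (0.1000, 0.2000, 0.3000, 0.4000)
After 2 rounds: (0.1500, 0.2900, 0.2900, 0.2700)
After 3 rounds: (0.1580, 0.2540, 0.3000, 0.2880)
After 4 rounds: (0.1554, 0.2622, 0.2954, 0.2870)
P(in $0 after 4 rounds) = 0.1554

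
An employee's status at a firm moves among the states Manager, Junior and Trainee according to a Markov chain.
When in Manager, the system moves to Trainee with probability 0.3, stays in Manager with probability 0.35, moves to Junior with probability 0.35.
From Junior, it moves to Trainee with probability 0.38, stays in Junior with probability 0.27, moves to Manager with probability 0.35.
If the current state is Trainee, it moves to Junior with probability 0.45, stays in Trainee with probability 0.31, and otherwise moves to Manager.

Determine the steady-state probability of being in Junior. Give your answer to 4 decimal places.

0.3548

Let the stationary distribution be π with π = πP and π_1 + π_2 + π_3 = 1.
π_1 = 0.35·π_1 + 0.35·π_2 + 0.24·π_3
π_2 = 0.35·π_1 + 0.27·π_2 + 0.45·π_3
Solving with the normalization constraint gives π = (0.3135, 0.3548, 0.3317).
So the stationary probability of Junior is 0.3548.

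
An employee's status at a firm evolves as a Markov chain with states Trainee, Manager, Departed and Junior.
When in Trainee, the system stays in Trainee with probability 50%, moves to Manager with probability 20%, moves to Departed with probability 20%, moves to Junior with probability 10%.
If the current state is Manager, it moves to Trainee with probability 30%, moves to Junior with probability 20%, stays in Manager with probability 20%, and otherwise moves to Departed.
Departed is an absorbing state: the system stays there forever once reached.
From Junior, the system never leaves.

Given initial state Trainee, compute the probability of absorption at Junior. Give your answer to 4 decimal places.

0.3529

Let h(s) be the probability of absorption at Junior starting from transient state s. Then h(Junior) = 1 and h(Departed) = 0. By first-step analysis:
h(Trainee) = 0.5·h(Trainee) + 0.2·h(Manager) + 0.2·0 + 0.1·1
h(Manager) = 0.3·h(Trainee) + 0.2·h(Manager) + 0.3·0 + 0.2·1
Solving: h(Trainee) = 0.3529, h(Manager) = 0.3824.
Starting from Trainee, the probability is 0.3529.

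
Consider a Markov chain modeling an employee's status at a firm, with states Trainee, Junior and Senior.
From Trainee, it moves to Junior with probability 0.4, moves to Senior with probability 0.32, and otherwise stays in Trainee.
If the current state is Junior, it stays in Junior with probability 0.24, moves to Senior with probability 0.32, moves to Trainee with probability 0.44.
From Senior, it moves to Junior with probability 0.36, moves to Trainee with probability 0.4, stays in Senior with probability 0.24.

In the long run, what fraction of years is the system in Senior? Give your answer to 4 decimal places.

Let the stationary distribution be π with π = πP and π_1 + π_2 + π_3 = 1.
π_1 = 0.28·π_1 + 0.44·π_2 + 0.4·π_3
π_2 = 0.4·π_1 + 0.24·π_2 + 0.36·π_3
Solving with the normalization constraint gives π = (0.3691, 0.3346, 0.2963).
So the stationary probability of Senior is 0.2963.

0.2963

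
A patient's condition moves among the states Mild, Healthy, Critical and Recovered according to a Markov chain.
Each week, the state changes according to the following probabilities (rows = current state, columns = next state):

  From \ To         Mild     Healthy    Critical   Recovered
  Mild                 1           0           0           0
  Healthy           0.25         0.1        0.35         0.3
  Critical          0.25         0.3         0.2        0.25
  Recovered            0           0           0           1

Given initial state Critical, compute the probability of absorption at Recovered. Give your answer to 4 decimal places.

0.5122

Let h(s) be the probability of absorption at Recovered starting from transient state s. Then h(Recovered) = 1 and h(Mild) = 0. By first-step analysis:
h(Healthy) = 0.25·0 + 0.1·h(Healthy) + 0.35·h(Critical) + 0.3·1
h(Critical) = 0.25·0 + 0.3·h(Healthy) + 0.2·h(Critical) + 0.25·1
Solving: h(Healthy) = 0.5325, h(Critical) = 0.5122.
Starting from Critical, the probability is 0.5122.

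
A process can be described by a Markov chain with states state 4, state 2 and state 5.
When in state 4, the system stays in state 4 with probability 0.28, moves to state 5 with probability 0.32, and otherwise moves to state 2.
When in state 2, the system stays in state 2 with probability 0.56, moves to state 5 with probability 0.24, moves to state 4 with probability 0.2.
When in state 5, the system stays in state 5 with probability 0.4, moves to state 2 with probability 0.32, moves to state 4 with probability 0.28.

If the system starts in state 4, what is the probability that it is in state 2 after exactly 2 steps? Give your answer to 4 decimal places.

Sum over the intermediate state after 1 step:
P = P(state 4→state 4)·P(state 4→state 2) + P(state 4→state 2)·P(state 2→state 2) + P(state 4→state 5)·P(state 5→state 2)
  = 0.28×0.4 + 0.4×0.56 + 0.32×0.32
  = 0.1120 + 0.2240 + 0.1024 = 0.4384

0.4384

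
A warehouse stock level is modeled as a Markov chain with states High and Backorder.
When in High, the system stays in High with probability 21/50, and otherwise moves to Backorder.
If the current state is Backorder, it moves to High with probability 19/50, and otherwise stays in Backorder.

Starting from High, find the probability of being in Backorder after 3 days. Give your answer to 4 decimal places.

0.6041

Propagate the distribution vector 3 days from High.
After 0 days: (1.0000, 0.0000)
After 1 day: (0.4200, 0.5800)
After 2 days: (0.3968, 0.6032)
After 3 days: (0.3959, 0.6041)
P(in Backorder after 3 days) = 0.6041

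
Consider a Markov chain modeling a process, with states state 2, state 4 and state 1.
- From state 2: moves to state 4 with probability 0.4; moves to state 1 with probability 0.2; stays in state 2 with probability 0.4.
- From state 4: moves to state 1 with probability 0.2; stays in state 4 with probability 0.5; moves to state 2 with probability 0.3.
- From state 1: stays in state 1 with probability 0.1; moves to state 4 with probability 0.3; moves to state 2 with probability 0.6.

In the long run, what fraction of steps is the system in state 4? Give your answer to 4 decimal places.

Let the stationary distribution be π with π = πP and π_1 + π_2 + π_3 = 1.
π_1 = 0.4·π_1 + 0.3·π_2 + 0.6·π_3
π_2 = 0.4·π_1 + 0.5·π_2 + 0.3·π_3
Solving with the normalization constraint gives π = (0.3939, 0.4242, 0.1818).
So the stationary probability of state 4 is 0.4242.

0.4242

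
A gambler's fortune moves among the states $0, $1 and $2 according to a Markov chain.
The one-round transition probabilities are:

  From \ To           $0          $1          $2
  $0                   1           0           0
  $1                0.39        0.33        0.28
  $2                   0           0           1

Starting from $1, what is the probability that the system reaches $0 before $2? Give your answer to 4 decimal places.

0.5821

Let h(s) be the probability of absorption at $0 starting from transient state s. Then h($0) = 1 and h($2) = 0. By first-step analysis:
h($1) = 0.39·1 + 0.33·h($1) + 0.28·0
Solving: h($1) = 0.5821.
Starting from $1, the probability is 0.5821.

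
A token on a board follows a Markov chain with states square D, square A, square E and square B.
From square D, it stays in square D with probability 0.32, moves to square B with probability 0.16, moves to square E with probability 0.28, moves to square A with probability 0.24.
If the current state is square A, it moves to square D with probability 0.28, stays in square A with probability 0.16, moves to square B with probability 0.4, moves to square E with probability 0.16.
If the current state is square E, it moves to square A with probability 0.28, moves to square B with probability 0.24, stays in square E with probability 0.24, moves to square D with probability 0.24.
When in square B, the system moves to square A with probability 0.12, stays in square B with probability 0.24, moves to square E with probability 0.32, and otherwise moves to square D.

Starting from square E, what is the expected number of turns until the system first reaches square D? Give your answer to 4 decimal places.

Let t(s) be the expected number of turns to first reach square D from state s, with t(square D) = 0. Conditioning on the first turn:
t(square A) = 1 + 0.16·t(square A) + 0.16·t(square E) + 0.4·t(square B)
t(square E) = 1 + 0.28·t(square A) + 0.24·t(square E) + 0.24·t(square B)
t(square B) = 1 + 0.12·t(square A) + 0.32·t(square E) + 0.24·t(square B)
Solving: t(square A) = 3.5286, t(square E) = 3.6991, t(square B) = 3.4305.
Expected turns from square E to square D: 3.6991.

3.6991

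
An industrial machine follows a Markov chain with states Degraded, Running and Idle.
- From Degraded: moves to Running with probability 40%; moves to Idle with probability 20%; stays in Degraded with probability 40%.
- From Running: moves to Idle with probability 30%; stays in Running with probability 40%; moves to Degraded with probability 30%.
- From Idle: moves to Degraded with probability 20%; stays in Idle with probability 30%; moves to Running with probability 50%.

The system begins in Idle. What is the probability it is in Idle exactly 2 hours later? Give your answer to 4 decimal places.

Sum over the intermediate state after 1 hour:
P = P(Idle→Degraded)·P(Degraded→Idle) + P(Idle→Running)·P(Running→Idle) + P(Idle→Idle)·P(Idle→Idle)
  = 0.2×0.2 + 0.5×0.3 + 0.3×0.3
  = 0.0400 + 0.1500 + 0.0900 = 0.2800

0.2800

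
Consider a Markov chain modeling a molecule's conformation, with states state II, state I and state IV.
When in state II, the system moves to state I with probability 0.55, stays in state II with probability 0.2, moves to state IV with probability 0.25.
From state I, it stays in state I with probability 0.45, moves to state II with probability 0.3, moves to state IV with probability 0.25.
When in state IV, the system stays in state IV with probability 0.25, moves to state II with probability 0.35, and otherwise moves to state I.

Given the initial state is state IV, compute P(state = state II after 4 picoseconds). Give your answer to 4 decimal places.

Propagate the distribution vector 4 picoseconds from state IV.
After 0 picoseconds: (0.0000, 0.0000, 1.0000)
After 1 picosecond: (0.3500, 0.4000, 0.2500)
After 2 picoseconds: (0.2775, 0.4725, 0.2500)
After 3 picoseconds: (0.2848, 0.4653, 0.2500)
After 4 picoseconds: (0.2840, 0.4660, 0.2500)
P(in state II after 4 picoseconds) = 0.2840

0.2840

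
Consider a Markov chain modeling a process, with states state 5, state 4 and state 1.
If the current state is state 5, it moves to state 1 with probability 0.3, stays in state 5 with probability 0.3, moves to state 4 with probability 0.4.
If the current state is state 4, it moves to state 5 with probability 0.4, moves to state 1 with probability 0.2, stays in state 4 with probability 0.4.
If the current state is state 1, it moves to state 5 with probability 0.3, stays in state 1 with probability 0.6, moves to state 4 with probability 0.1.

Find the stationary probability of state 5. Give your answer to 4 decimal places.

0.3284

Let the stationary distribution be π with π = πP and π_1 + π_2 + π_3 = 1.
π_1 = 0.3·π_1 + 0.4·π_2 + 0.3·π_3
π_2 = 0.4·π_1 + 0.4·π_2 + 0.1·π_3
Solving with the normalization constraint gives π = (0.3284, 0.2836, 0.3881).
So the stationary probability of state 5 is 0.3284.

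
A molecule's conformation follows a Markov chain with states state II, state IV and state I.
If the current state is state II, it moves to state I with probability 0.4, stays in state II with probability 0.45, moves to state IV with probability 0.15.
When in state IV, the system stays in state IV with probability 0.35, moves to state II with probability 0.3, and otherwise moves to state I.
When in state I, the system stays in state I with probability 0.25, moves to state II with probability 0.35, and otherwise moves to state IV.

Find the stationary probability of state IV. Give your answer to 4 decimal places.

0.2922

Let the stationary distribution be π with π = πP and π_1 + π_2 + π_3 = 1.
π_1 = 0.45·π_1 + 0.3·π_2 + 0.35·π_3
π_2 = 0.15·π_1 + 0.35·π_2 + 0.4·π_3
Solving with the normalization constraint gives π = (0.3727, 0.2922, 0.3351).
So the stationary probability of state IV is 0.2922.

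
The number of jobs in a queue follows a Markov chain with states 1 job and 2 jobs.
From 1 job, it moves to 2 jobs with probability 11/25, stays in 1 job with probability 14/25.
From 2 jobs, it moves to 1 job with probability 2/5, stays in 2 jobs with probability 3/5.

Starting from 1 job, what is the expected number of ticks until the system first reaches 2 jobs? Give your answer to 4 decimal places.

Let t(s) be the expected number of ticks to first reach 2 jobs from state s, with t(2 jobs) = 0. Conditioning on the first tick:
t(1 job) = 1 + 0.56·t(1 job)
Solving: t(1 job) = 2.2727.
Expected ticks from 1 job to 2 jobs: 2.2727.

2.2727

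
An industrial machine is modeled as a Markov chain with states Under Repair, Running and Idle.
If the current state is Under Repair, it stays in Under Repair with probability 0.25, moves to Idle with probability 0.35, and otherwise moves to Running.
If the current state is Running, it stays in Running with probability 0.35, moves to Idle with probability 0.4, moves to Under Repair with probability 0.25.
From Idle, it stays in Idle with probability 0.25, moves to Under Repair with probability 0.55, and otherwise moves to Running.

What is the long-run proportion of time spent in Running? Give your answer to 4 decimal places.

0.3176

Let the stationary distribution be π with π = πP and π_1 + π_2 + π_3 = 1.
π_1 = 0.25·π_1 + 0.25·π_2 + 0.55·π_3
π_2 = 0.4·π_1 + 0.35·π_2 + 0.2·π_3
Solving with the normalization constraint gives π = (0.3498, 0.3176, 0.3326).
So the stationary probability of Running is 0.3176.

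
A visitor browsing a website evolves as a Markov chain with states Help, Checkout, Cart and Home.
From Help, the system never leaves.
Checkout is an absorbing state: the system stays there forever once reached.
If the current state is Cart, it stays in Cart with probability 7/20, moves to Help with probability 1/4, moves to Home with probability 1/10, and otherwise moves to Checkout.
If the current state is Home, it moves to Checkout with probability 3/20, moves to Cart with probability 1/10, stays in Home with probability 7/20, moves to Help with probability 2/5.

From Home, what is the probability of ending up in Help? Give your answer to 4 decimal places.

Let h(s) be the probability of absorption at Help starting from transient state s. Then h(Help) = 1 and h(Checkout) = 0. By first-step analysis:
h(Cart) = 0.25·1 + 0.3·0 + 0.35·h(Cart) + 0.1·h(Home)
h(Home) = 0.4·1 + 0.15·0 + 0.1·h(Cart) + 0.35·h(Home)
Solving: h(Cart) = 0.4909, h(Home) = 0.6909.
Starting from Home, the probability is 0.6909.

0.6909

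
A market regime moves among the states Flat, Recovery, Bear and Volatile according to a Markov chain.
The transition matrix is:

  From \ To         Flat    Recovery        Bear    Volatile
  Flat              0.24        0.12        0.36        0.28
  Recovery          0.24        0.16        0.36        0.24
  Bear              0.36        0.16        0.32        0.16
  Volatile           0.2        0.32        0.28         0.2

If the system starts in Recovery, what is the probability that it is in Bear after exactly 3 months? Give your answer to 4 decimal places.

0.3300

Propagate the distribution vector 3 months from Recovery.
After 0 months: (0.0000, 1.0000, 0.0000, 0.0000)
After 1 month: (0.2400, 0.1600, 0.3600, 0.2400)
After 2 months: (0.2736, 0.1888, 0.3264, 0.2112)
After 3 months: (0.2707, 0.1828, 0.3300, 0.2164)
P(in Bear after 3 months) = 0.3300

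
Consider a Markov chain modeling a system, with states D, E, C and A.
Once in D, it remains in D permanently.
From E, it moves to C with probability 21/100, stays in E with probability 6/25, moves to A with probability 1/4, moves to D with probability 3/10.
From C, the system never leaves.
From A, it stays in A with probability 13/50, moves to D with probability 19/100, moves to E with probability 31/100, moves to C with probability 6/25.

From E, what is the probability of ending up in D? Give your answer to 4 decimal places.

0.5558

Let h(s) be the probability of absorption at D starting from transient state s. Then h(D) = 1 and h(C) = 0. By first-step analysis:
h(E) = 0.3·1 + 0.24·h(E) + 0.21·0 + 0.25·h(A)
h(A) = 0.19·1 + 0.31·h(E) + 0.24·0 + 0.26·h(A)
Solving: h(E) = 0.5558, h(A) = 0.4896.
Starting from E, the probability is 0.5558.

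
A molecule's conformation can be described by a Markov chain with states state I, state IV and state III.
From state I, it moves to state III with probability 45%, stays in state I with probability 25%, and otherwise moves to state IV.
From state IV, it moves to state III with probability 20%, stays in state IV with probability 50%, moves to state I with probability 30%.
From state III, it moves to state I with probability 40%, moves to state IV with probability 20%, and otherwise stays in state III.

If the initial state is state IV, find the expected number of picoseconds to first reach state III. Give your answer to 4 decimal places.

Let t(s) be the expected number of picoseconds to first reach state III from state s, with t(state III) = 0. Conditioning on the first picosecond:
t(state I) = 1 + 0.25·t(state I) + 0.3·t(state IV)
t(state IV) = 1 + 0.3·t(state I) + 0.5·t(state IV)
Solving: t(state I) = 2.8070, t(state IV) = 3.6842.
Expected picoseconds from state IV to state III: 3.6842.

3.6842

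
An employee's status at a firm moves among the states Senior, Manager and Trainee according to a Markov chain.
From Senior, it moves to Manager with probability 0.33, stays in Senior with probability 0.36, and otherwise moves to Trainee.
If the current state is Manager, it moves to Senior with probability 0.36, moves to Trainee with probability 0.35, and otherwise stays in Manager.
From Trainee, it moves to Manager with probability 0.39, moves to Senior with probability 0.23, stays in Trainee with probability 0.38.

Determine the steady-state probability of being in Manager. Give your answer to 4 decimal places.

0.3374

Let the stationary distribution be π with π = πP and π_1 + π_2 + π_3 = 1.
π_1 = 0.36·π_1 + 0.36·π_2 + 0.23·π_3
π_2 = 0.33·π_1 + 0.29·π_2 + 0.39·π_3
Solving with the normalization constraint gives π = (0.3148, 0.3374, 0.3478).
So the stationary probability of Manager is 0.3374.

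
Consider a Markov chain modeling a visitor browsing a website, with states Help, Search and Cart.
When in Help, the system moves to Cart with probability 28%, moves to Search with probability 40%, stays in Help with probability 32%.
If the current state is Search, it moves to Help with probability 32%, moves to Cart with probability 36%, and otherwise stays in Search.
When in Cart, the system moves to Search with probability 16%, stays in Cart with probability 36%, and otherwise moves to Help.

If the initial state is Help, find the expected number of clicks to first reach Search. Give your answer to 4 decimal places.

Let t(s) be the expected number of clicks to first reach Search from state s, with t(Search) = 0. Conditioning on the first click:
t(Help) = 1 + 0.32·t(Help) + 0.28·t(Cart)
t(Cart) = 1 + 0.48·t(Help) + 0.36·t(Cart)
Solving: t(Help) = 3.0585, t(Cart) = 3.8564.
Expected clicks from Help to Search: 3.0585.

3.0585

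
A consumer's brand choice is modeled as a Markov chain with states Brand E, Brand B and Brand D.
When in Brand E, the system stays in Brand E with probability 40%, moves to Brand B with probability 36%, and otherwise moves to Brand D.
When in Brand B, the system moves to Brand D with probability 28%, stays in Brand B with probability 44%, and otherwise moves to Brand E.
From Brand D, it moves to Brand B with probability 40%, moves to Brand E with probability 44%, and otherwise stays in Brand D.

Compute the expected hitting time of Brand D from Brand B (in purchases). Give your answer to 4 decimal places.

Let t(s) be the expected number of purchases to first reach Brand D from state s, with t(Brand D) = 0. Conditioning on the first purchase:
t(Brand E) = 1 + 0.4·t(Brand E) + 0.36·t(Brand B)
t(Brand B) = 1 + 0.28·t(Brand E) + 0.44·t(Brand B)
Solving: t(Brand E) = 3.9116, t(Brand B) = 3.7415.
Expected purchases from Brand B to Brand D: 3.7415.

3.7415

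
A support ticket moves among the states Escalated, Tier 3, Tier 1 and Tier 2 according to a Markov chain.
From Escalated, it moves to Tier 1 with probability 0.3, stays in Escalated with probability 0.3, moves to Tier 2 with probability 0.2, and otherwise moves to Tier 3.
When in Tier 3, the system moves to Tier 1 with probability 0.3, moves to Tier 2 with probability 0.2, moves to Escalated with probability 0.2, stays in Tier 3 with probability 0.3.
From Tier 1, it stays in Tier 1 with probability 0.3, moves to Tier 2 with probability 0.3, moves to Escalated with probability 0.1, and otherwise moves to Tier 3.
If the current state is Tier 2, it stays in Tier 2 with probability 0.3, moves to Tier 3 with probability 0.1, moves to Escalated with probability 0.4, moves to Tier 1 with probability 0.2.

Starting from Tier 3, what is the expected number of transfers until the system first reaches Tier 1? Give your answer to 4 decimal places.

Let t(s) be the expected number of transfers to first reach Tier 1 from state s, with t(Tier 1) = 0. Conditioning on the first transfer:
t(Escalated) = 1 + 0.3·t(Escalated) + 0.2·t(Tier 3) + 0.2·t(Tier 2)
t(Tier 3) = 1 + 0.2·t(Escalated) + 0.3·t(Tier 3) + 0.2·t(Tier 2)
t(Tier 2) = 1 + 0.4·t(Escalated) + 0.1·t(Tier 3) + 0.3·t(Tier 2)
Solving: t(Escalated) = 3.6000, t(Tier 3) = 3.6000, t(Tier 2) = 4.0000.
Expected transfers from Tier 3 to Tier 1: 3.6000.

3.6000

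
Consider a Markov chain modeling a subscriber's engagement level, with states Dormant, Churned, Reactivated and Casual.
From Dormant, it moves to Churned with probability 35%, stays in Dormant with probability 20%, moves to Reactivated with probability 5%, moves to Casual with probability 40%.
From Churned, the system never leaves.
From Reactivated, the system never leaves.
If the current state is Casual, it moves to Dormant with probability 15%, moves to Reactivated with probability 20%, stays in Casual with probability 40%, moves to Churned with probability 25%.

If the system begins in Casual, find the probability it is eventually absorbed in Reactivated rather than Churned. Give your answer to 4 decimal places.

0.3988

Let h(s) be the probability of absorption at Reactivated starting from transient state s. Then h(Reactivated) = 1 and h(Churned) = 0. By first-step analysis:
h(Dormant) = 0.2·h(Dormant) + 0.35·0 + 0.05·1 + 0.4·h(Casual)
h(Casual) = 0.15·h(Dormant) + 0.25·0 + 0.2·1 + 0.4·h(Casual)
Solving: h(Dormant) = 0.2619, h(Casual) = 0.3988.
Starting from Casual, the probability is 0.3988.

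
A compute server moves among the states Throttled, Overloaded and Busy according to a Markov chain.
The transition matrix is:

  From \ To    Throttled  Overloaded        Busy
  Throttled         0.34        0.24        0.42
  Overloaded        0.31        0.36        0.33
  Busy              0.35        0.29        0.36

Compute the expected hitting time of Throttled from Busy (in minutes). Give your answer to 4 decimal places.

2.9627

Let t(s) be the expected number of minutes to first reach Throttled from state s, with t(Throttled) = 0. Conditioning on the first minute:
t(Overloaded) = 1 + 0.36·t(Overloaded) + 0.33·t(Busy)
t(Busy) = 1 + 0.29·t(Overloaded) + 0.36·t(Busy)
Solving: t(Overloaded) = 3.0902, t(Busy) = 2.9627.
Expected minutes from Busy to Throttled: 2.9627.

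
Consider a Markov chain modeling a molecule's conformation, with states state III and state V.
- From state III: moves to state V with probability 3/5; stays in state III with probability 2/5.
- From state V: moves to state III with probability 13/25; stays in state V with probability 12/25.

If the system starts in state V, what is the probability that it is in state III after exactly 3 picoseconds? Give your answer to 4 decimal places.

0.4651

Propagate the distribution vector 3 picoseconds from state V.
After 0 picoseconds: (0.0000, 1.0000)
After 1 picosecond: (0.5200, 0.4800)
After 2 picoseconds: (0.4576, 0.5424)
After 3 picoseconds: (0.4651, 0.5349)
P(in state III after 3 picoseconds) = 0.4651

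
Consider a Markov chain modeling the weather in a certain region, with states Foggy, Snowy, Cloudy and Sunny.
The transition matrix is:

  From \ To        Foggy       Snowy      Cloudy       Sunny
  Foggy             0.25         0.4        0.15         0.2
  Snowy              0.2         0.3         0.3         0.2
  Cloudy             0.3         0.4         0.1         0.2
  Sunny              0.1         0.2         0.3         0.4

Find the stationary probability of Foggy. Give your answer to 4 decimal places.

0.2078

Let the stationary distribution be π with π = πP and π_1 + π_2 + π_3 + π_4 = 1.
π_1 = 0.25·π_1 + 0.2·π_2 + 0.3·π_3 + 0.1·π_4
π_2 = 0.4·π_1 + 0.3·π_2 + 0.4·π_3 + 0.2·π_4
π_3 = 0.15·π_1 + 0.3·π_2 + 0.1·π_3 + 0.3·π_4
Solving with the normalization constraint gives π = (0.2078, 0.3182, 0.2240, 0.2500).
So the stationary probability of Foggy is 0.2078.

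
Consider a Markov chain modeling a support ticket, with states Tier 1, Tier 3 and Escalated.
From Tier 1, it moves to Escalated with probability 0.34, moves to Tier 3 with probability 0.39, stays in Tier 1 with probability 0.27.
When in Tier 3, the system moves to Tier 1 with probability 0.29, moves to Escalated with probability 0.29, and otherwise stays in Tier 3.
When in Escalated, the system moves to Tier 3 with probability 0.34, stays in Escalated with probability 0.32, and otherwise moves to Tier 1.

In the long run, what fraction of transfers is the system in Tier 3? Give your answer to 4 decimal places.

Let the stationary distribution be π with π = πP and π_1 + π_2 + π_3 = 1.
π_1 = 0.27·π_1 + 0.29·π_2 + 0.34·π_3
π_2 = 0.39·π_1 + 0.42·π_2 + 0.34·π_3
Solving with the normalization constraint gives π = (0.2997, 0.3859, 0.3144).
So the stationary probability of Tier 3 is 0.3859.

0.3859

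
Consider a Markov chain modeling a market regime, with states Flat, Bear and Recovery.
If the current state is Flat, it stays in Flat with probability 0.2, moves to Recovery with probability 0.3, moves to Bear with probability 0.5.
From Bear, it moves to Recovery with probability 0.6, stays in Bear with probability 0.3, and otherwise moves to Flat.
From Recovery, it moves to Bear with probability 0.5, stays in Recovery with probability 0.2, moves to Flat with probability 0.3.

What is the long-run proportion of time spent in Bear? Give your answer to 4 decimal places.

0.4167

Let the stationary distribution be π with π = πP and π_1 + π_2 + π_3 = 1.
π_1 = 0.2·π_1 + 0.1·π_2 + 0.3·π_3
π_2 = 0.5·π_1 + 0.3·π_2 + 0.5·π_3
Solving with the normalization constraint gives π = (0.1970, 0.4167, 0.3864).
So the stationary probability of Bear is 0.4167.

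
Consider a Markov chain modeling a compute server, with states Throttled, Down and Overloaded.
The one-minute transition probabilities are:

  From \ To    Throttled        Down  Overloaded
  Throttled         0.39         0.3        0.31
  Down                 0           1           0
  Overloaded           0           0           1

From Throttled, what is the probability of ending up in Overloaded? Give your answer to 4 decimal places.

0.5082

Let h(s) be the probability of absorption at Overloaded starting from transient state s. Then h(Overloaded) = 1 and h(Down) = 0. By first-step analysis:
h(Throttled) = 0.39·h(Throttled) + 0.3·0 + 0.31·1
Solving: h(Throttled) = 0.5082.
Starting from Throttled, the probability is 0.5082.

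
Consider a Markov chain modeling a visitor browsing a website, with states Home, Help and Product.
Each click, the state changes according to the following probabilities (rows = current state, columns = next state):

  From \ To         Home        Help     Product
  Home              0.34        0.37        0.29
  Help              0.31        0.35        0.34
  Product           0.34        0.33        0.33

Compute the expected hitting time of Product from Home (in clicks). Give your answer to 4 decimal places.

3.2453

Let t(s) be the expected number of clicks to first reach Product from state s, with t(Product) = 0. Conditioning on the first click:
t(Home) = 1 + 0.34·t(Home) + 0.37·t(Help)
t(Help) = 1 + 0.31·t(Home) + 0.35·t(Help)
Solving: t(Home) = 3.2453, t(Help) = 3.0862.
Expected clicks from Home to Product: 3.2453.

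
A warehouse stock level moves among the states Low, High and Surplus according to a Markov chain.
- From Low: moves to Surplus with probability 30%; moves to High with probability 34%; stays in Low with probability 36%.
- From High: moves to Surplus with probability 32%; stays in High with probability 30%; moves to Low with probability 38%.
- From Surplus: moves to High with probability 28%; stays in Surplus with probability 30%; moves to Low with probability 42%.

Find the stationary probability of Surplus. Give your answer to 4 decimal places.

0.3062

Let the stationary distribution be π with π = πP and π_1 + π_2 + π_3 = 1.
π_1 = 0.36·π_1 + 0.38·π_2 + 0.42·π_3
π_2 = 0.34·π_1 + 0.3·π_2 + 0.28·π_3
Solving with the normalization constraint gives π = (0.3846, 0.3093, 0.3062).
So the stationary probability of Surplus is 0.3062.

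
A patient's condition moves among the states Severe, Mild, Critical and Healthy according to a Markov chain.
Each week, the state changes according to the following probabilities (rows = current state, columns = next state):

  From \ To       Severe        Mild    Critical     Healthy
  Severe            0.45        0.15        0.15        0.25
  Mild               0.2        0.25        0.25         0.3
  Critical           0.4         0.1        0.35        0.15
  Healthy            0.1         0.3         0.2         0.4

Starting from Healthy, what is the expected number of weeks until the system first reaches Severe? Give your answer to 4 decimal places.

Let t(s) be the expected number of weeks to first reach Severe from state s, with t(Severe) = 0. Conditioning on the first week:
t(Mild) = 1 + 0.25·t(Mild) + 0.25·t(Critical) + 0.3·t(Healthy)
t(Critical) = 1 + 0.1·t(Mild) + 0.35·t(Critical) + 0.15·t(Healthy)
t(Healthy) = 1 + 0.3·t(Mild) + 0.2·t(Critical) + 0.4·t(Healthy)
Solving: t(Mild) = 4.4770, t(Critical) = 3.3891, t(Healthy) = 5.0349.
Expected weeks from Healthy to Severe: 5.0349.

5.0349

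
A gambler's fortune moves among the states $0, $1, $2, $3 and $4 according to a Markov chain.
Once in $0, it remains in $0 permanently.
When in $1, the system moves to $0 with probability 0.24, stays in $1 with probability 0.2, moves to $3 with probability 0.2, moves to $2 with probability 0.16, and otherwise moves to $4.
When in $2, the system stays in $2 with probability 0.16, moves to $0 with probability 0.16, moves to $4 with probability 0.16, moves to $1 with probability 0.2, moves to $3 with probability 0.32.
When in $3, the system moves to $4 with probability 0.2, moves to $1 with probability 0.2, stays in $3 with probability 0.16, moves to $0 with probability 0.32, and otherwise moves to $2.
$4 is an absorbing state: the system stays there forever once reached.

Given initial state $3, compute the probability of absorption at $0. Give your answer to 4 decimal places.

0.5922

Let h(s) be the probability of absorption at $0 starting from transient state s. Then h($0) = 1 and h($4) = 0. By first-step analysis:
h($1) = 0.24·1 + 0.2·h($1) + 0.16·h($2) + 0.2·h($3) + 0.2·0
h($2) = 0.16·1 + 0.2·h($1) + 0.16·h($2) + 0.32·h($3) + 0.16·0
h($3) = 0.32·1 + 0.2·h($1) + 0.12·h($2) + 0.16·h($3) + 0.2·0
Solving: h($1) = 0.5578, h($2) = 0.5489, h($3) = 0.5922.
Starting from $3, the probability is 0.5922.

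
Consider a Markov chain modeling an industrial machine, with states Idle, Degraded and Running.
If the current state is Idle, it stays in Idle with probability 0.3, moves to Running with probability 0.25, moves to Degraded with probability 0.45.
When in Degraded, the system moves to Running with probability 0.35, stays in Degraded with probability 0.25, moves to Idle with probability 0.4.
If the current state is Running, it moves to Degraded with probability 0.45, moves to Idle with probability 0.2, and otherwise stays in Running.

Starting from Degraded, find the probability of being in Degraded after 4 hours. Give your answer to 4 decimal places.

Propagate the distribution vector 4 hours from Degraded.
After 0 hours: (0.0000, 1.0000, 0.0000)
After 1 hour: (0.4000, 0.2500, 0.3500)
After 2 hours: (0.2900, 0.4000, 0.3100)
After 3 hours: (0.3090, 0.3700, 0.3210)
After 4 hours: (0.3049, 0.3760, 0.3191)
P(in Degraded after 4 hours) = 0.3760

0.3760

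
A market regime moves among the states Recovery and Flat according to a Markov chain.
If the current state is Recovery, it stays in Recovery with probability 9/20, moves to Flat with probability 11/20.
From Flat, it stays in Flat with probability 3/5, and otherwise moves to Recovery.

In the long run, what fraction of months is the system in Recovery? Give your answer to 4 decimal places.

0.4211

Let the stationary distribution be π with π = πP and π_1 + π_2 = 1.
π_1 = 0.45·π_1 + 0.4·π_2
Solving with the normalization constraint gives π = (0.4211, 0.5789).
So the stationary probability of Recovery is 0.4211.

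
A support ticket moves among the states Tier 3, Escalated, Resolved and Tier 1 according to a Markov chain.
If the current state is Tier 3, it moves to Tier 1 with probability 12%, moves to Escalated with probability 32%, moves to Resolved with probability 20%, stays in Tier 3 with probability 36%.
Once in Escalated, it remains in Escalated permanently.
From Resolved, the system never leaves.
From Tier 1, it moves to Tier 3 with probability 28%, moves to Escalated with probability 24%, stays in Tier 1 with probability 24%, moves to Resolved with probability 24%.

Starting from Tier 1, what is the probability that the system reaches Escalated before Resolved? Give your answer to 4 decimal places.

Let h(s) be the probability of absorption at Escalated starting from transient state s. Then h(Escalated) = 1 and h(Resolved) = 0. By first-step analysis:
h(Tier 3) = 0.36·h(Tier 3) + 0.32·1 + 0.2·0 + 0.12·h(Tier 1)
h(Tier 1) = 0.28·h(Tier 3) + 0.24·1 + 0.24·0 + 0.24·h(Tier 1)
Solving: h(Tier 3) = 0.6007, h(Tier 1) = 0.5371.
Starting from Tier 1, the probability is 0.5371.

0.5371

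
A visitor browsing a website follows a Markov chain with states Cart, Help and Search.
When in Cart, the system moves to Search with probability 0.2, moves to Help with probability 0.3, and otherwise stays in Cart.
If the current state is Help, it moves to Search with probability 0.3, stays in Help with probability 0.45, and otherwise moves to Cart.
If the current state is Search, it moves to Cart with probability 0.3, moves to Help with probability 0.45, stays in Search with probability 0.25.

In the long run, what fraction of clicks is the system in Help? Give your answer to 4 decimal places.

0.3975

Let the stationary distribution be π with π = πP and π_1 + π_2 + π_3 = 1.
π_1 = 0.5·π_1 + 0.25·π_2 + 0.3·π_3
π_2 = 0.3·π_1 + 0.45·π_2 + 0.45·π_3
Solving with the normalization constraint gives π = (0.3502, 0.3975, 0.2524).
So the stationary probability of Help is 0.3975.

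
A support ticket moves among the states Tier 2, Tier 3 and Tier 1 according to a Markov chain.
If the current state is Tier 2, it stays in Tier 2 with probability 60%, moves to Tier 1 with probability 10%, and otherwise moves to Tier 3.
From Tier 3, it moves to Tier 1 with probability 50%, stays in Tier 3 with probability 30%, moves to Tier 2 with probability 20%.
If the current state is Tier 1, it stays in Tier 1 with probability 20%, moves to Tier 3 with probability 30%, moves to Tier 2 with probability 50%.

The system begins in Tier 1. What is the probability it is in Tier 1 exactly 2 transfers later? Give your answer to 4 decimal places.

0.2400

Sum over the intermediate state after 1 transfer:
P = P(Tier 1→Tier 2)·P(Tier 2→Tier 1) + P(Tier 1→Tier 3)·P(Tier 3→Tier 1) + P(Tier 1→Tier 1)·P(Tier 1→Tier 1)
  = 0.5×0.1 + 0.3×0.5 + 0.2×0.2
  = 0.0500 + 0.1500 + 0.0400 = 0.2400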